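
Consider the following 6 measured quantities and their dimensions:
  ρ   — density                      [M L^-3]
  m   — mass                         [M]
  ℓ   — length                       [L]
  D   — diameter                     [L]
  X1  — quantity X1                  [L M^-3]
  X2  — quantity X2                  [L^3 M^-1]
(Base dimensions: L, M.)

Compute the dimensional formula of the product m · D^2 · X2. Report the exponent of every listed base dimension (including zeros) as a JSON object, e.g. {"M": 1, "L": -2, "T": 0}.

{"L": 5, "M": 0}

Exponent matrix [L,M] × [ρ,m,ℓ,D,X1,X2]:
  L: [-3  0  1  1  1  3]
  M: [ 1  1  0  0 -3 -1]
  [L]: (1)·0+(2)·1+(1)·3 = 5
  [M]: (1)·1+(2)·0+(1)·-1 = 0
⇒ L^5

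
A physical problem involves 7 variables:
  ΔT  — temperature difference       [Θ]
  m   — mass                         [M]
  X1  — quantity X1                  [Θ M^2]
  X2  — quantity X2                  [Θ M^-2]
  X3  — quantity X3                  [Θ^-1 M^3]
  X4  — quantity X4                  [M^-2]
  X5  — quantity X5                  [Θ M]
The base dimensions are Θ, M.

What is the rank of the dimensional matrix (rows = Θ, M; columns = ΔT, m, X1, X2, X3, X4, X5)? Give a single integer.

Exponent matrix [Θ,M] × [ΔT,m,X1,X2,X3,X4,X5]:
  Θ: [ 1  0  1  1 -1  0  1]
  M: [ 0  1  2 -2  3 -2  1]
Row reduction gives pivot columns ΔT,m; rank = 2

2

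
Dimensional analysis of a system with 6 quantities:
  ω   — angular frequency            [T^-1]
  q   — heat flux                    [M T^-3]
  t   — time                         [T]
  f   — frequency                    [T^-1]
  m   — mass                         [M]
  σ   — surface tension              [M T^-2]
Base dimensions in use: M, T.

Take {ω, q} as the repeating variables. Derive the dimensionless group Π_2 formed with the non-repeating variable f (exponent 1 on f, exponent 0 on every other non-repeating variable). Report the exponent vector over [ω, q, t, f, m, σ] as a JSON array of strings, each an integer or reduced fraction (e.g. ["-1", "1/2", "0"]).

Exponent matrix [M,T] × [ω,q,t,f,m,σ]:
  M: [ 0  1  0  0  1  1]
  T: [-1 -3  1 -1  0 -2]
RREF → pivots at {ω,q} ⇒ r = 2
Repeat: ω,q; free: t,f,m,σ
RREF:
  r0: [   1    0   -1    1   -3   -1]
  r1: [   0    1    0    0    1    1]
Fix exponent of f at 1, t at 0, m at 0, σ at 0; solve each RREF row for its pivot's exponent:
  r0: exp(ω) + (1)·1 = 0 ⇒ exp(ω) = -1
  r1: exp(q) + (0)·1 = 0 ⇒ exp(q) = 0
Π_2 = ω^-1 · f

["-1", "0", "0", "1", "0", "0"]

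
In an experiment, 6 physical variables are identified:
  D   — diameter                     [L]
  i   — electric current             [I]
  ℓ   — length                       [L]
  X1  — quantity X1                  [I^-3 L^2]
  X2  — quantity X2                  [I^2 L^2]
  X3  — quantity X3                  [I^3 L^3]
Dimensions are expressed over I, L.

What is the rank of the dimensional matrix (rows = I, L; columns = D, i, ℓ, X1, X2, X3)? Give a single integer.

Exponent matrix [I,L] × [D,i,ℓ,X1,X2,X3]:
  I: [ 0  1  0 -3  2  3]
  L: [ 1  0  1  2  2  3]
Row reduction gives pivot columns D,i; rank = 2

2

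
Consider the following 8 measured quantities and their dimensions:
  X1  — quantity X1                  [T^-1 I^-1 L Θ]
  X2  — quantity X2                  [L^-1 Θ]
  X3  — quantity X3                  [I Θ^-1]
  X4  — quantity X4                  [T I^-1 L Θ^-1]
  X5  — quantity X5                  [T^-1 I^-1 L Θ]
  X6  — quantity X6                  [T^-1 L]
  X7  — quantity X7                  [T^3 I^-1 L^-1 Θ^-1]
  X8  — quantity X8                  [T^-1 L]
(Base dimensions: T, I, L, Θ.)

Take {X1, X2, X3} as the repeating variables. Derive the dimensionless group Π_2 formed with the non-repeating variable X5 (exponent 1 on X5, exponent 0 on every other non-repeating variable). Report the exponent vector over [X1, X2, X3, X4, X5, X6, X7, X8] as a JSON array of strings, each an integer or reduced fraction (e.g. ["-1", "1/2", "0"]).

Exponent matrix [T,I,L,Θ] × [X1,X2,X3,X4,X5,X6,X7,X8]:
  T: [-1  0  0  1 -1 -1  3 -1]
  I: [-1  0  1 -1 -1  0 -1  0]
  L: [ 1 -1  0  1  1  1 -1  1]
  Θ: [ 1  1 -1 -1  1  0 -1  0]
RREF → pivots at {X1,X2,X3} ⇒ r = 3
Pivot set = {X1,X2,X3}, free = {X4,X5,X6,X7,X8}
RREF:
  r0: [   1    0    0   -1    1    1   -3    1]
  r1: [   0    1    0   -2    0    0   -2    0]
  r2: [   0    0    1   -2    0    1   -4    1]
  r3: [   0    0    0    0    0    0    0    0]
Fix exponent of X5 at 1, X4 at 0, X6 at 0, X7 at 0, X8 at 0; solve each RREF row for its pivot's exponent:
  r0: exp(X1) + (1)·1 = 0 ⇒ exp(X1) = -1
  r1: exp(X2) + (0)·1 = 0 ⇒ exp(X2) = 0
  r2: exp(X3) + (0)·1 = 0 ⇒ exp(X3) = 0
Π_2 = X1^-1 · X5

["-1", "0", "0", "0", "1", "0", "0", "0"]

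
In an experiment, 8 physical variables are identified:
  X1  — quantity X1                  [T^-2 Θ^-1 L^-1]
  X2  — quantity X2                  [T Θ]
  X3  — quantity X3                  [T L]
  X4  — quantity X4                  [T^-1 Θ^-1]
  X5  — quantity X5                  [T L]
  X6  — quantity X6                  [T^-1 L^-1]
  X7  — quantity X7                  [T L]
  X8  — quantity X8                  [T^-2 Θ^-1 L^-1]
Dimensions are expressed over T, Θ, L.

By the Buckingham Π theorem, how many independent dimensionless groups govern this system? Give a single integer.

Exponent matrix [T,Θ,L] × [X1,X2,X3,X4,X5,X6,X7,X8]:
  T: [-2  1  1 -1  1 -1  1 -2]
  Θ: [-1  1  0 -1  0  0  0 -1]
  L: [-1  0  1  0  1 -1  1 -1]
Row reduction gives pivot columns X1,X2; rank = 2
n=8, r=2 ⇒ 6 dimensionless groups

6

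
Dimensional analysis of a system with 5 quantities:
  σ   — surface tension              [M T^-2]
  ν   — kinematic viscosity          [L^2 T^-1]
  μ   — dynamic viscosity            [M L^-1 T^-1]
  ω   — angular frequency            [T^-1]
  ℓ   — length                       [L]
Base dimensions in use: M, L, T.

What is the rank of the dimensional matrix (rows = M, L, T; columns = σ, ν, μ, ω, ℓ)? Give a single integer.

Exponent matrix [M,L,T] × [σ,ν,μ,ω,ℓ]:
  M: [ 1  0  1  0  0]
  L: [ 0  2 -1  0  1]
  T: [-2 -1 -1 -1  0]
Echelon form has 3 nonzero rows (pivots: σ,ν,μ)

3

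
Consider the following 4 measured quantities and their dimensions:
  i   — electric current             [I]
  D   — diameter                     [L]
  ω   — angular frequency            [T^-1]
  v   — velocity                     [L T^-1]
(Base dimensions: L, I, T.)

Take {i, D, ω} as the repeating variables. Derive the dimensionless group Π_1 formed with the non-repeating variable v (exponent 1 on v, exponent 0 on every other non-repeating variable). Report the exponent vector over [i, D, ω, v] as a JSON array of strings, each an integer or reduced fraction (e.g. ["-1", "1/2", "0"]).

["0", "-1", "-1", "1"]

Write exponents as rows L,I,T / cols i,D,ω,v:
  L: [ 0  1  0  1]
  I: [ 1  0  0  0]
  T: [ 0  0 -1 -1]
Echelon form has 3 nonzero rows (pivots: i,D,ω)
Repeat: i,D,ω; free: v
RREF:
  r0: [   1    0    0    0]
  r1: [   0    1    0    1]
  r2: [   0    0    1    1]
Fix exponent of v at 1; solve each RREF row for its pivot's exponent:
  r0: exp(i) + (0)·1 = 0 ⇒ exp(i) = 0
  r1: exp(D) + (1)·1 = 0 ⇒ exp(D) = -1
  r2: exp(ω) + (1)·1 = 0 ⇒ exp(ω) = -1
Π_1 = D^-1 · ω^-1 · v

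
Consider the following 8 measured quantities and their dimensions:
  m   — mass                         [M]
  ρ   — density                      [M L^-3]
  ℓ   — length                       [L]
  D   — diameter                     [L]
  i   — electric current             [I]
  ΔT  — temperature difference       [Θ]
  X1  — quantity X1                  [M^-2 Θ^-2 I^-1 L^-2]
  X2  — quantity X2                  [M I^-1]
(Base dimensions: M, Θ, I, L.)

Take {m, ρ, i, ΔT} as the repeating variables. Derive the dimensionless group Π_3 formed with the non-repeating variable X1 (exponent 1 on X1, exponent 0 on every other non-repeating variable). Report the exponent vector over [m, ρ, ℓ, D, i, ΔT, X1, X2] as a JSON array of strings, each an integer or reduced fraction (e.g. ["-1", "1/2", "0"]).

["8/3", "-2/3", "0", "0", "1", "2", "1", "0"]

Write exponents as rows M,Θ,I,L / cols m,ρ,ℓ,D,i,ΔT,X1,X2:
  M: [ 1  1  0  0  0  0 -2  1]
  Θ: [ 0  0  0  0  0  1 -2  0]
  I: [ 0  0  0  0  1  0 -1 -1]
  L: [ 0 -3  1  1  0  0 -2  0]
Row reduction gives pivot columns m,ρ,i,ΔT; rank = 4
Pivot set = {m,ρ,i,ΔT}, free = {ℓ,D,X1,X2}
RREF:
  r0: [   1    0  1/3  1/3    0    0 -8/3    1]
  r1: [   0    1 -1/3 -1/3    0    0  2/3    0]
  r2: [   0    0    0    0    1    0   -1   -1]
  r3: [   0    0    0    0    0    1   -2    0]
Fix exponent of X1 at 1, ℓ at 0, D at 0, X2 at 0; solve each RREF row for its pivot's exponent:
  r0: exp(m) + (-8/3)·1 = 0 ⇒ exp(m) = 8/3
  r1: exp(ρ) + (2/3)·1 = 0 ⇒ exp(ρ) = -2/3
  r2: exp(i) + (-1)·1 = 0 ⇒ exp(i) = 1
  r3: exp(ΔT) + (-2)·1 = 0 ⇒ exp(ΔT) = 2
Π_3 = m^(8/3) · ρ^(-2/3) · i · ΔT^2 · X1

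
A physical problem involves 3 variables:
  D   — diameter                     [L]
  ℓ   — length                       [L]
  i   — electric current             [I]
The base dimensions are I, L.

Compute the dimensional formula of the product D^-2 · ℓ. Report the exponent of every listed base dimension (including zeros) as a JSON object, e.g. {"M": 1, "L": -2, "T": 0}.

{"I": 0, "L": -1}

Write exponents as rows I,L / cols D,ℓ,i:
  I: [ 0  0  1]
  L: [ 1  1  0]
  [I]: (-2)·0+(1)·0 = 0
  [L]: (-2)·1+(1)·1 = -1
⇒ L^-1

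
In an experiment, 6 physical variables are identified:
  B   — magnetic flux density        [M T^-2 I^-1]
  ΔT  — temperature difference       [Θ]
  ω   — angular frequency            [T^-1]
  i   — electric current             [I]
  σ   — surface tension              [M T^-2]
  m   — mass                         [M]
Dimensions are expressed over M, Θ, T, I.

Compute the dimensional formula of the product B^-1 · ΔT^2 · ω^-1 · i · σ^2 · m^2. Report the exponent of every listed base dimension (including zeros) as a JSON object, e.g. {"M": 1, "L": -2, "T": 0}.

{"M": 3, "Θ": 2, "T": -1, "I": 2}

Dimensional matrix (M×Θ×T×I by B×ΔT×ω×i×σ×m):
  M: [ 1  0  0  0  1  1]
  Θ: [ 0  1  0  0  0  0]
  T: [-2  0 -1  0 -2  0]
  I: [-1  0  0  1  0  0]
  [M]: (-1)·1+(2)·0+(-1)·0+(1)·0+(2)·1+(2)·1 = 3
  [Θ]: (-1)·0+(2)·1+(-1)·0+(1)·0+(2)·0+(2)·0 = 2
  [T]: (-1)·-2+(2)·0+(-1)·-1+(1)·0+(2)·-2+(2)·0 = -1
  [I]: (-1)·-1+(2)·0+(-1)·0+(1)·1+(2)·0+(2)·0 = 2
⇒ M^3 Θ^2 T^-1 I^2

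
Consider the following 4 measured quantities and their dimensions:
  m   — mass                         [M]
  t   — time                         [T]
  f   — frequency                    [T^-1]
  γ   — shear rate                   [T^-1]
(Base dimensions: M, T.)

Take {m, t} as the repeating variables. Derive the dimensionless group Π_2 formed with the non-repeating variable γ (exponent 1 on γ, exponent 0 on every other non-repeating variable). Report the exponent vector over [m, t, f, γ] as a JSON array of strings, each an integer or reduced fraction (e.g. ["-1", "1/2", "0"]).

["0", "1", "0", "1"]

Dimensional matrix (M×T by m×t×f×γ):
  M: [ 1  0  0  0]
  T: [ 0  1 -1 -1]
RREF → pivots at {m,t} ⇒ r = 2
Pivot set = {m,t}, free = {f,γ}
RREF:
  r0: [   1    0    0    0]
  r1: [   0    1   -1   -1]
Fix exponent of γ at 1, f at 0; solve each RREF row for its pivot's exponent:
  r0: exp(m) + (0)·1 = 0 ⇒ exp(m) = 0
  r1: exp(t) + (-1)·1 = 0 ⇒ exp(t) = 1
Π_2 = t · γ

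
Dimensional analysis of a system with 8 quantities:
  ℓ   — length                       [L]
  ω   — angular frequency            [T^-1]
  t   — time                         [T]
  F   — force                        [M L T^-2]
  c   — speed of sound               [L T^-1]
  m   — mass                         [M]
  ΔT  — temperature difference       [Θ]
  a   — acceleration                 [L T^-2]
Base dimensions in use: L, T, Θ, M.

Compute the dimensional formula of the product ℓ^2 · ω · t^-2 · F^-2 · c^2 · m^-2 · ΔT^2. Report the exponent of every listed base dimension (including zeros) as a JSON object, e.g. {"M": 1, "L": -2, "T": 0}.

Dimensional matrix (L×T×Θ×M by ℓ×ω×t×F×c×m×ΔT×a):
  L: [ 1  0  0  1  1  0  0  1]
  T: [ 0 -1  1 -2 -1  0  0 -2]
  Θ: [ 0  0  0  0  0  0  1  0]
  M: [ 0  0  0  1  0  1  0  0]
  [L]: (2)·1+(1)·0+(-2)·0+(-2)·1+(2)·1+(-2)·0+(2)·0 = 2
  [T]: (2)·0+(1)·-1+(-2)·1+(-2)·-2+(2)·-1+(-2)·0+(2)·0 = -1
  [Θ]: (2)·0+(1)·0+(-2)·0+(-2)·0+(2)·0+(-2)·0+(2)·1 = 2
  [M]: (2)·0+(1)·0+(-2)·0+(-2)·1+(2)·0+(-2)·1+(2)·0 = -4
⇒ L^2 T^-1 Θ^2 M^-4

{"L": 2, "T": -1, "Θ": 2, "M": -4}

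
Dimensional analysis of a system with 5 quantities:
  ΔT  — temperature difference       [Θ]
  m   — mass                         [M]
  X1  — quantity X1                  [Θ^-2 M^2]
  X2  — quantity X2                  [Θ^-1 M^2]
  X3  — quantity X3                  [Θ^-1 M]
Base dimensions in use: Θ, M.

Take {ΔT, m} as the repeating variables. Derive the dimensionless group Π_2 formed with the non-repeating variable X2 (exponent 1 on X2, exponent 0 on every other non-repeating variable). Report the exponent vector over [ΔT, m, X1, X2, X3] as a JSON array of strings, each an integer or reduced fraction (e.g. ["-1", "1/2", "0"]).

["1", "-2", "0", "1", "0"]

Dimensional matrix (Θ×M by ΔT×m×X1×X2×X3):
  Θ: [ 1  0 -2 -1 -1]
  M: [ 0  1  2  2  1]
Row reduction gives pivot columns ΔT,m; rank = 2
Repeat: ΔT,m; free: X1,X2,X3
RREF:
  r0: [   1    0   -2   -1   -1]
  r1: [   0    1    2    2    1]
Fix exponent of X2 at 1, X1 at 0, X3 at 0; solve each RREF row for its pivot's exponent:
  r0: exp(ΔT) + (-1)·1 = 0 ⇒ exp(ΔT) = 1
  r1: exp(m) + (2)·1 = 0 ⇒ exp(m) = -2
Π_2 = ΔT · m^-2 · X2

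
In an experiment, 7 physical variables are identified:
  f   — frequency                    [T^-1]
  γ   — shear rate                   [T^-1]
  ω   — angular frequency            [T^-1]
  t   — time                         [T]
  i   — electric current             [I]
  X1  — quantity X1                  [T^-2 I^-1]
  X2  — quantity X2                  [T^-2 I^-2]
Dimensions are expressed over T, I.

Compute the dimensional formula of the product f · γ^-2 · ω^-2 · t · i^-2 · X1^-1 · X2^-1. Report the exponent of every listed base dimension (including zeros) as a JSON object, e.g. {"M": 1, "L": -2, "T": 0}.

{"T": 8, "I": 1}

Dimensional matrix (T×I by f×γ×ω×t×i×X1×X2):
  T: [-1 -1 -1  1  0 -2 -2]
  I: [ 0  0  0  0  1 -1 -2]
  [T]: (1)·-1+(-2)·-1+(-2)·-1+(1)·1+(-2)·0+(-1)·-2+(-1)·-2 = 8
  [I]: (1)·0+(-2)·0+(-2)·0+(1)·0+(-2)·1+(-1)·-1+(-1)·-2 = 1
⇒ T^8 I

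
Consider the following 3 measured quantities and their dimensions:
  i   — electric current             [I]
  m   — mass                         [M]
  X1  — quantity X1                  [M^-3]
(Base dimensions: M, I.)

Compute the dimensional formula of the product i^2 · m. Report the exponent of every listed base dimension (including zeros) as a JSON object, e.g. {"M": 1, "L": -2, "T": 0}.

{"M": 1, "I": 2}

Dimensional matrix (M×I by i×m×X1):
  M: [ 0  1 -3]
  I: [ 1  0  0]
  [M]: (2)·0+(1)·1 = 1
  [I]: (2)·1+(1)·0 = 2
⇒ M I^2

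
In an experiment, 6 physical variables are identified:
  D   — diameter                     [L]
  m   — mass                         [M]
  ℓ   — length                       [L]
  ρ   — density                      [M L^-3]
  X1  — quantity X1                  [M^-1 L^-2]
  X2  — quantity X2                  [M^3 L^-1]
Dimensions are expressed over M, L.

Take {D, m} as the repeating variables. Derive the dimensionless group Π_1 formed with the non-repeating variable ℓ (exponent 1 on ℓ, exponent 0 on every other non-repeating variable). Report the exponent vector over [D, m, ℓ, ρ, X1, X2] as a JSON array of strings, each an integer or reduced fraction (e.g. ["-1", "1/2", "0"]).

Exponent matrix [M,L] × [D,m,ℓ,ρ,X1,X2]:
  M: [ 0  1  0  1 -1  3]
  L: [ 1  0  1 -3 -2 -1]
Row reduction gives pivot columns D,m; rank = 2
Pivot set = {D,m}, free = {ℓ,ρ,X1,X2}
RREF:
  r0: [   1    0    1   -3   -2   -1]
  r1: [   0    1    0    1   -1    3]
Fix exponent of ℓ at 1, ρ at 0, X1 at 0, X2 at 0; solve each RREF row for its pivot's exponent:
  r0: exp(D) + (1)·1 = 0 ⇒ exp(D) = -1
  r1: exp(m) + (0)·1 = 0 ⇒ exp(m) = 0
Π_1 = D^-1 · ℓ

["-1", "0", "1", "0", "0", "0"]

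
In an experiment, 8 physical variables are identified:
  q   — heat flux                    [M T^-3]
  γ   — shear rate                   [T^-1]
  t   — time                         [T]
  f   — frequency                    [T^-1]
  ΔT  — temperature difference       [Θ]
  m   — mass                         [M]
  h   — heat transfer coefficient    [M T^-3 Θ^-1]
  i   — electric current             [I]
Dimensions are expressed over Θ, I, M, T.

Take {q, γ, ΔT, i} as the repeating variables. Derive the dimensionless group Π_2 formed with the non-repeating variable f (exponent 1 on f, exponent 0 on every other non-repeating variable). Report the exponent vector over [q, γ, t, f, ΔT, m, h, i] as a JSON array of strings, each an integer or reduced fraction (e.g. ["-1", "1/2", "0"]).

["0", "-1", "0", "1", "0", "0", "0", "0"]

Write exponents as rows Θ,I,M,T / cols q,γ,t,f,ΔT,m,h,i:
  Θ: [ 0  0  0  0  1  0 -1  0]
  I: [ 0  0  0  0  0  0  0  1]
  M: [ 1  0  0  0  0  1  1  0]
  T: [-3 -1  1 -1  0  0 -3  0]
RREF → pivots at {q,γ,ΔT,i} ⇒ r = 4
Pivot set = {q,γ,ΔT,i}, free = {t,f,m,h}
RREF:
  r0: [   1    0    0    0    0    1    1    0]
  r1: [   0    1   -1    1    0   -3    0    0]
  r2: [   0    0    0    0    1    0   -1    0]
  r3: [   0    0    0    0    0    0    0    1]
Fix exponent of f at 1, t at 0, m at 0, h at 0; solve each RREF row for its pivot's exponent:
  r0: exp(q) + (0)·1 = 0 ⇒ exp(q) = 0
  r1: exp(γ) + (1)·1 = 0 ⇒ exp(γ) = -1
  r2: exp(ΔT) + (0)·1 = 0 ⇒ exp(ΔT) = 0
  r3: exp(i) + (0)·1 = 0 ⇒ exp(i) = 0
Π_2 = γ^-1 · f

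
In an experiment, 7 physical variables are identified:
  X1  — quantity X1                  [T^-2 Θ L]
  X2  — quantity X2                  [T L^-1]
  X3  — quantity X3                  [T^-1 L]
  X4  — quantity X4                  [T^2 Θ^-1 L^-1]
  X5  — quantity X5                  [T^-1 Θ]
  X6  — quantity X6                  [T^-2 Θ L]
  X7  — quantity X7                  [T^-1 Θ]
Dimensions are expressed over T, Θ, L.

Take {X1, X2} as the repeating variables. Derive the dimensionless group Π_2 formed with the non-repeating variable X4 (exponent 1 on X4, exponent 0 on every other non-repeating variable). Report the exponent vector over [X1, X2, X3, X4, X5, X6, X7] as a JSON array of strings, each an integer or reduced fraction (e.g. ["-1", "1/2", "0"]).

Dimensional matrix (T×Θ×L by X1×X2×X3×X4×X5×X6×X7):
  T: [-2  1 -1  2 -1 -2 -1]
  Θ: [ 1  0  0 -1  1  1  1]
  L: [ 1 -1  1 -1  0  1  0]
RREF → pivots at {X1,X2} ⇒ r = 2
Repeat: X1,X2; free: X3,X4,X5,X6,X7
RREF:
  r0: [   1    0    0   -1    1    1    1]
  r1: [   0    1   -1    0    1    0    1]
  r2: [   0    0    0    0    0    0    0]
Fix exponent of X4 at 1, X3 at 0, X5 at 0, X6 at 0, X7 at 0; solve each RREF row for its pivot's exponent:
  r0: exp(X1) + (-1)·1 = 0 ⇒ exp(X1) = 1
  r1: exp(X2) + (0)·1 = 0 ⇒ exp(X2) = 0
Π_2 = X1 · X4

["1", "0", "0", "1", "0", "0", "0"]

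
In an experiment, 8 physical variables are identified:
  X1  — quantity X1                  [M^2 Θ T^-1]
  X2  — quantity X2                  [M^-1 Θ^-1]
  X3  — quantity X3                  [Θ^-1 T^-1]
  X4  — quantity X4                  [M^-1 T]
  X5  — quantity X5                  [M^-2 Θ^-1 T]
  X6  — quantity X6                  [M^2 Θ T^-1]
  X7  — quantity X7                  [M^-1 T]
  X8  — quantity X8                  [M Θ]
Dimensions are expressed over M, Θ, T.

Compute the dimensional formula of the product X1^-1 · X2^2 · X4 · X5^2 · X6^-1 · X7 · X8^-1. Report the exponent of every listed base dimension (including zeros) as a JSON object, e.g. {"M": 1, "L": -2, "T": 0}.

{"M": -13, "Θ": -7, "T": 6}

Write exponents as rows M,Θ,T / cols X1,X2,X3,X4,X5,X6,X7,X8:
  M: [ 2 -1  0 -1 -2  2 -1  1]
  Θ: [ 1 -1 -1  0 -1  1  0  1]
  T: [-1  0 -1  1  1 -1  1  0]
  [M]: (-1)·2+(2)·-1+(1)·-1+(2)·-2+(-1)·2+(1)·-1+(-1)·1 = -13
  [Θ]: (-1)·1+(2)·-1+(1)·0+(2)·-1+(-1)·1+(1)·0+(-1)·1 = -7
  [T]: (-1)·-1+(2)·0+(1)·1+(2)·1+(-1)·-1+(1)·1+(-1)·0 = 6
⇒ M^-13 Θ^-7 T^6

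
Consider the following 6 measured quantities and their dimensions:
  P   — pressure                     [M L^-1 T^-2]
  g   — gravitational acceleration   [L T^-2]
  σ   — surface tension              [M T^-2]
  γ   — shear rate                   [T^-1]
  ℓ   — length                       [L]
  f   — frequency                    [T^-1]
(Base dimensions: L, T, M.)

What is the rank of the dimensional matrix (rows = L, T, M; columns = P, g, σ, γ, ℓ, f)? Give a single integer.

Write exponents as rows L,T,M / cols P,g,σ,γ,ℓ,f:
  L: [-1  1  0  0  1  0]
  T: [-2 -2 -2 -1  0 -1]
  M: [ 1  0  1  0  0  0]
RREF → pivots at {P,g,σ} ⇒ r = 3

3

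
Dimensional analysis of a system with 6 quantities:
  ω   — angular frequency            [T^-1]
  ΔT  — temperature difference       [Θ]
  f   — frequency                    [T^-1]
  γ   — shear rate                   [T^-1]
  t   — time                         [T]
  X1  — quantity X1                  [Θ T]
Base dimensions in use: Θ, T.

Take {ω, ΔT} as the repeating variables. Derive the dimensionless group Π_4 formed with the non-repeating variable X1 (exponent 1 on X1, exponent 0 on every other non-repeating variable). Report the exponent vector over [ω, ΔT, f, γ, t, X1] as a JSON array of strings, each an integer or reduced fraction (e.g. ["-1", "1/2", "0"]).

["1", "-1", "0", "0", "0", "1"]

Write exponents as rows Θ,T / cols ω,ΔT,f,γ,t,X1:
  Θ: [ 0  1  0  0  0  1]
  T: [-1  0 -1 -1  1  1]
RREF → pivots at {ω,ΔT} ⇒ r = 2
Pivot set = {ω,ΔT}, free = {f,γ,t,X1}
RREF:
  r0: [   1    0    1    1   -1   -1]
  r1: [   0    1    0    0    0    1]
Fix exponent of X1 at 1, f at 0, γ at 0, t at 0; solve each RREF row for its pivot's exponent:
  r0: exp(ω) + (-1)·1 = 0 ⇒ exp(ω) = 1
  r1: exp(ΔT) + (1)·1 = 0 ⇒ exp(ΔT) = -1
Π_4 = ω · ΔT^-1 · X1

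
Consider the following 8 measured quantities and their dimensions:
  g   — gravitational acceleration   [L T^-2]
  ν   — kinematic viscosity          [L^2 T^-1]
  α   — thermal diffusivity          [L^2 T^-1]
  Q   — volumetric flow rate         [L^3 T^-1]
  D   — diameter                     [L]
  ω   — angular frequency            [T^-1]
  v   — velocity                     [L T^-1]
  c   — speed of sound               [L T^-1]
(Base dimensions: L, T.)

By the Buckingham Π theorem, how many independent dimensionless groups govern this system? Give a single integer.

Exponent matrix [L,T] × [g,ν,α,Q,D,ω,v,c]:
  L: [ 1  2  2  3  1  0  1  1]
  T: [-2 -1 -1 -1  0 -1 -1 -1]
Row reduction gives pivot columns g,ν; rank = 2
8 vars − rank 2 = 6 Π groups

6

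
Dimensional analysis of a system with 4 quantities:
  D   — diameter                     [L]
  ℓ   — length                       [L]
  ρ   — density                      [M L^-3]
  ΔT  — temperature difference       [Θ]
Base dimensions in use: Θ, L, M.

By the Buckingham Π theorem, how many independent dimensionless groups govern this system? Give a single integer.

Write exponents as rows Θ,L,M / cols D,ℓ,ρ,ΔT:
  Θ: [ 0  0  0  1]
  L: [ 1  1 -3  0]
  M: [ 0  0  1  0]
Echelon form has 3 nonzero rows (pivots: D,ρ,ΔT)
n=4, r=3 ⇒ 1 dimensionless group

1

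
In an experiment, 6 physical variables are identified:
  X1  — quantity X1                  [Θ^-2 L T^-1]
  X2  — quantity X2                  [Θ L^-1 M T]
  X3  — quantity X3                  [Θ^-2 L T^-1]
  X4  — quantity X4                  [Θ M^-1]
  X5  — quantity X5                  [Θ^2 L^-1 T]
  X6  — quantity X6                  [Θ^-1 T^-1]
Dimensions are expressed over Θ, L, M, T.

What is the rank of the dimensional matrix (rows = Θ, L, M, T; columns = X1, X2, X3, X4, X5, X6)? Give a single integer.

Exponent matrix [Θ,L,M,T] × [X1,X2,X3,X4,X5,X6]:
  Θ: [-2  1 -2  1  2 -1]
  L: [ 1 -1  1  0 -1  0]
  M: [ 0  1  0 -1  0  0]
  T: [-1  1 -1  0  1 -1]
Row reduction gives pivot columns X1,X2,X6; rank = 3

3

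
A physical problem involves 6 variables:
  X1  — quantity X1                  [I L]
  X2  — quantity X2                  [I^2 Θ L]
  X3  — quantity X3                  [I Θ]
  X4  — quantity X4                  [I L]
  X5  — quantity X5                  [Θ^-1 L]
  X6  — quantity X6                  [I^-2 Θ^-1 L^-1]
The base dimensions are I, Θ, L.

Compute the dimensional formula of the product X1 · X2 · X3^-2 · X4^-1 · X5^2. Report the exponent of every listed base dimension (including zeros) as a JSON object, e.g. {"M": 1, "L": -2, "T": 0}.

Write exponents as rows I,Θ,L / cols X1,X2,X3,X4,X5,X6:
  I: [ 1  2  1  1  0 -2]
  Θ: [ 0  1  1  0 -1 -1]
  L: [ 1  1  0  1  1 -1]
  [I]: (1)·1+(1)·2+(-2)·1+(-1)·1+(2)·0 = 0
  [Θ]: (1)·0+(1)·1+(-2)·1+(-1)·0+(2)·-1 = -3
  [L]: (1)·1+(1)·1+(-2)·0+(-1)·1+(2)·1 = 3
⇒ Θ^-3 L^3

{"I": 0, "Θ": -3, "L": 3}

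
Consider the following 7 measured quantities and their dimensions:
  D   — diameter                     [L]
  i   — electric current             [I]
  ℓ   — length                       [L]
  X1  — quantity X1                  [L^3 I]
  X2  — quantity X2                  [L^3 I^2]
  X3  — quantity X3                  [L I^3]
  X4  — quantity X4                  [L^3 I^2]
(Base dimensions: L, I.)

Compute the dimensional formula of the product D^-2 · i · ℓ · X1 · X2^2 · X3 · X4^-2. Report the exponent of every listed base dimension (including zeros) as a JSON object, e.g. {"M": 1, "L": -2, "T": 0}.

Exponent matrix [L,I] × [D,i,ℓ,X1,X2,X3,X4]:
  L: [ 1  0  1  3  3  1  3]
  I: [ 0  1  0  1  2  3  2]
  [L]: (-2)·1+(1)·0+(1)·1+(1)·3+(2)·3+(1)·1+(-2)·3 = 3
  [I]: (-2)·0+(1)·1+(1)·0+(1)·1+(2)·2+(1)·3+(-2)·2 = 5
⇒ L^3 I^5

{"L": 3, "I": 5}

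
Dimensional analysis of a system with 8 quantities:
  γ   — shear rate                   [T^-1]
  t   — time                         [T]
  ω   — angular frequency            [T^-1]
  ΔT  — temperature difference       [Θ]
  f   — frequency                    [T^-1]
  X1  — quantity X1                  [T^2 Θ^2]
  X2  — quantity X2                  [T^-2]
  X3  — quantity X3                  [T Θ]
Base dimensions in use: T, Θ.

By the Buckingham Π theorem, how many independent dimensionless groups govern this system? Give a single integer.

6

Dimensional matrix (T×Θ by γ×t×ω×ΔT×f×X1×X2×X3):
  T: [-1  1 -1  0 -1  2 -2  1]
  Θ: [ 0  0  0  1  0  2  0  1]
Row reduction gives pivot columns γ,ΔT; rank = 2
n=8, r=2 ⇒ 6 dimensionless groups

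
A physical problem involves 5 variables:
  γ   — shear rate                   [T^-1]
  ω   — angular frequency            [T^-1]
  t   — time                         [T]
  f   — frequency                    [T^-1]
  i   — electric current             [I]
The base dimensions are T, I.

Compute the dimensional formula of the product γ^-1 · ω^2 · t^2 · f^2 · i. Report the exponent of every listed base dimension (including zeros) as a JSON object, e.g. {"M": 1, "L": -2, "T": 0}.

{"T": -1, "I": 1}

Write exponents as rows T,I / cols γ,ω,t,f,i:
  T: [-1 -1  1 -1  0]
  I: [ 0  0  0  0  1]
  [T]: (-1)·-1+(2)·-1+(2)·1+(2)·-1+(1)·0 = -1
  [I]: (-1)·0+(2)·0+(2)·0+(2)·0+(1)·1 = 1
⇒ T^-1 I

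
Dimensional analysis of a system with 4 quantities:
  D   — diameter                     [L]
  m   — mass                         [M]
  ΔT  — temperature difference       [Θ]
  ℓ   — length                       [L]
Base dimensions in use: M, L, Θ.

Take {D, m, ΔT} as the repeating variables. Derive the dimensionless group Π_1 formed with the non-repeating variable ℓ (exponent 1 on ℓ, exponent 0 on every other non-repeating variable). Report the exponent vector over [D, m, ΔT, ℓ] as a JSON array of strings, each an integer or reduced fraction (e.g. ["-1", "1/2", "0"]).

Write exponents as rows M,L,Θ / cols D,m,ΔT,ℓ:
  M: [ 0  1  0  0]
  L: [ 1  0  0  1]
  Θ: [ 0  0  1  0]
Echelon form has 3 nonzero rows (pivots: D,m,ΔT)
Pivot set = {D,m,ΔT}, free = {ℓ}
RREF:
  r0: [   1    0    0    1]
  r1: [   0    1    0    0]
  r2: [   0    0    1    0]
Fix exponent of ℓ at 1; solve each RREF row for its pivot's exponent:
  r0: exp(D) + (1)·1 = 0 ⇒ exp(D) = -1
  r1: exp(m) + (0)·1 = 0 ⇒ exp(m) = 0
  r2: exp(ΔT) + (0)·1 = 0 ⇒ exp(ΔT) = 0
Π_1 = D^-1 · ℓ

["-1", "0", "0", "1"]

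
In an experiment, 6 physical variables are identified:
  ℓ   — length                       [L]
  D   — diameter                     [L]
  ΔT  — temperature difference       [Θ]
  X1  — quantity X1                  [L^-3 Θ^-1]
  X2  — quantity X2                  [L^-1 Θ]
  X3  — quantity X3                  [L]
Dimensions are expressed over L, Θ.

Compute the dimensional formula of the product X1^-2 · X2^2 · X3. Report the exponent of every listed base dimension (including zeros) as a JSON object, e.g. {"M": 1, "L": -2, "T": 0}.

Exponent matrix [L,Θ] × [ℓ,D,ΔT,X1,X2,X3]:
  L: [ 1  1  0 -3 -1  1]
  Θ: [ 0  0  1 -1  1  0]
  [L]: (-2)·-3+(2)·-1+(1)·1 = 5
  [Θ]: (-2)·-1+(2)·1+(1)·0 = 4
⇒ L^5 Θ^4

{"L": 5, "Θ": 4}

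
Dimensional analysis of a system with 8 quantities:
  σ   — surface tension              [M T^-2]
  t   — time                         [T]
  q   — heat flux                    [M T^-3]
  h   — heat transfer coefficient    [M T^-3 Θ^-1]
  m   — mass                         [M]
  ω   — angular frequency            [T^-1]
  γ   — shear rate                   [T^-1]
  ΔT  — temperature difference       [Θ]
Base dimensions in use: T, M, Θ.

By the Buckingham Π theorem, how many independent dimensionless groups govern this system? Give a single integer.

Write exponents as rows T,M,Θ / cols σ,t,q,h,m,ω,γ,ΔT:
  T: [-2  1 -3 -3  0 -1 -1  0]
  M: [ 1  0  1  1  1  0  0  0]
  Θ: [ 0  0  0 -1  0  0  0  1]
Row reduction gives pivot columns σ,t,h; rank = 3
8 vars − rank 3 = 5 Π groups

5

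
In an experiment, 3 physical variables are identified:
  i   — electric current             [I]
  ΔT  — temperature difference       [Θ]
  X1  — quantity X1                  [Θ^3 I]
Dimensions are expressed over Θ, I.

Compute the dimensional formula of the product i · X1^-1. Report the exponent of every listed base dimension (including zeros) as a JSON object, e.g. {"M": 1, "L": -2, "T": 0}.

{"Θ": -3, "I": 0}

Dimensional matrix (Θ×I by i×ΔT×X1):
  Θ: [ 0  1  3]
  I: [ 1  0  1]
  [Θ]: (1)·0+(-1)·3 = -3
  [I]: (1)·1+(-1)·1 = 0
⇒ Θ^-3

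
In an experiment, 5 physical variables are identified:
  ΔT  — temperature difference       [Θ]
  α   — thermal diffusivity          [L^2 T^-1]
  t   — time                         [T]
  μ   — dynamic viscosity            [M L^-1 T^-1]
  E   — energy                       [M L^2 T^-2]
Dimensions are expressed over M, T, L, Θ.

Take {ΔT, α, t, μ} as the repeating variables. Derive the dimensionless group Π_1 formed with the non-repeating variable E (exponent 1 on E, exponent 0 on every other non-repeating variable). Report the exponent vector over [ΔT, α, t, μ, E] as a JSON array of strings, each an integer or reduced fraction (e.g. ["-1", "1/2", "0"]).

["0", "-3/2", "-1/2", "-1", "1"]

Write exponents as rows M,T,L,Θ / cols ΔT,α,t,μ,E:
  M: [ 0  0  0  1  1]
  T: [ 0 -1  1 -1 -2]
  L: [ 0  2  0 -1  2]
  Θ: [ 1  0  0  0  0]
Row reduction gives pivot columns ΔT,α,t,μ; rank = 4
Pivot set = {ΔT,α,t,μ}, free = {E}
RREF:
  r0: [   1    0    0    0    0]
  r1: [   0    1    0    0  3/2]
  r2: [   0    0    1    0  1/2]
  r3: [   0    0    0    1    1]
Fix exponent of E at 1; solve each RREF row for its pivot's exponent:
  r0: exp(ΔT) + (0)·1 = 0 ⇒ exp(ΔT) = 0
  r1: exp(α) + (3/2)·1 = 0 ⇒ exp(α) = -3/2
  r2: exp(t) + (1/2)·1 = 0 ⇒ exp(t) = -1/2
  r3: exp(μ) + (1)·1 = 0 ⇒ exp(μ) = -1
Π_1 = α^(-3/2) · t^(-1/2) · μ^-1 · E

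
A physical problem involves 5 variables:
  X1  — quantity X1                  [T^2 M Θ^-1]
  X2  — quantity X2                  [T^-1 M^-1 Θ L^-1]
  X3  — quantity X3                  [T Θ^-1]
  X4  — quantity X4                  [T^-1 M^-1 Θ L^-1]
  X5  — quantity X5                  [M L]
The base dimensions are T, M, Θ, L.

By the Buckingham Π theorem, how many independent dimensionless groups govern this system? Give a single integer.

2

Exponent matrix [T,M,Θ,L] × [X1,X2,X3,X4,X5]:
  T: [ 2 -1  1 -1  0]
  M: [ 1 -1  0 -1  1]
  Θ: [-1  1 -1  1  0]
  L: [ 0 -1  0 -1  1]
RREF → pivots at {X1,X2,X3} ⇒ r = 3
n=5, r=3 ⇒ 2 dimensionless groups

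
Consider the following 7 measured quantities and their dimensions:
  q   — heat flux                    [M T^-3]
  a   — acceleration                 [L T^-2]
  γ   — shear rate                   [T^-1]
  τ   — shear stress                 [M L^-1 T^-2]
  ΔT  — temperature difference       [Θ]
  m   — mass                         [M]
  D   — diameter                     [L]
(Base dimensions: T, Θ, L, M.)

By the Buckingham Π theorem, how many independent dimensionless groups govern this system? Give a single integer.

Dimensional matrix (T×Θ×L×M by q×a×γ×τ×ΔT×m×D):
  T: [-3 -2 -1 -2  0  0  0]
  Θ: [ 0  0  0  0  1  0  0]
  L: [ 0  1  0 -1  0  0  1]
  M: [ 1  0  0  1  0  1  0]
Echelon form has 4 nonzero rows (pivots: q,a,γ,ΔT)
Π count = n − r = 7 − 4 = 3

3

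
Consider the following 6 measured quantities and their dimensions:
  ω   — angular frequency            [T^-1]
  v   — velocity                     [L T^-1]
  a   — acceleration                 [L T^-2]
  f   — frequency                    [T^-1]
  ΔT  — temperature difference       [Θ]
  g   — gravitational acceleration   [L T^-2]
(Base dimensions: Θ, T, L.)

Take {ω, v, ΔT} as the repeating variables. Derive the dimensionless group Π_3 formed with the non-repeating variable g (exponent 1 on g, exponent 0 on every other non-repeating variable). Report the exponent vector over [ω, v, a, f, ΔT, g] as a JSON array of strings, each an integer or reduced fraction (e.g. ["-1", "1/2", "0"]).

["-1", "-1", "0", "0", "0", "1"]

Exponent matrix [Θ,T,L] × [ω,v,a,f,ΔT,g]:
  Θ: [ 0  0  0  0  1  0]
  T: [-1 -1 -2 -1  0 -2]
  L: [ 0  1  1  0  0  1]
Row reduction gives pivot columns ω,v,ΔT; rank = 3
Repeat: ω,v,ΔT; free: a,f,g
RREF:
  r0: [   1    0    1    1    0    1]
  r1: [   0    1    1    0    0    1]
  r2: [   0    0    0    0    1    0]
Fix exponent of g at 1, a at 0, f at 0; solve each RREF row for its pivot's exponent:
  r0: exp(ω) + (1)·1 = 0 ⇒ exp(ω) = -1
  r1: exp(v) + (1)·1 = 0 ⇒ exp(v) = -1
  r2: exp(ΔT) + (0)·1 = 0 ⇒ exp(ΔT) = 0
Π_3 = ω^-1 · v^-1 · g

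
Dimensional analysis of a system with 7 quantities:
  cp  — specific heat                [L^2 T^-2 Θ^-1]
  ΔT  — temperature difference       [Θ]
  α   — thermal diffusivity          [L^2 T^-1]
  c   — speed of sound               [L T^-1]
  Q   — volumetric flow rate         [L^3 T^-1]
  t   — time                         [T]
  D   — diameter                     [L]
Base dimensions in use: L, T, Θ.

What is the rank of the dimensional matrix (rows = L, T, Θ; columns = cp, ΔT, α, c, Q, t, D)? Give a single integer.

Exponent matrix [L,T,Θ] × [cp,ΔT,α,c,Q,t,D]:
  L: [ 2  0  2  1  3  0  1]
  T: [-2  0 -1 -1 -1  1  0]
  Θ: [-1  1  0  0  0  0  0]
Row reduction gives pivot columns cp,ΔT,α; rank = 3

3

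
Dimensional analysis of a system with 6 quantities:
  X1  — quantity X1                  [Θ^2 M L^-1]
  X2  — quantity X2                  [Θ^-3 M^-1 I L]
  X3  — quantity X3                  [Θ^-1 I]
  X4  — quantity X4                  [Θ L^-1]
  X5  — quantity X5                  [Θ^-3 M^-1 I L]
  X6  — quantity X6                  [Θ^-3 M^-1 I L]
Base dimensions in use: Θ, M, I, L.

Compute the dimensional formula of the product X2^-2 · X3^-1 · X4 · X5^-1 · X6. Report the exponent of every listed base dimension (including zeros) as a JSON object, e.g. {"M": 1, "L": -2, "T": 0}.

{"Θ": 8, "M": 2, "I": -3, "L": -3}

Write exponents as rows Θ,M,I,L / cols X1,X2,X3,X4,X5,X6:
  Θ: [ 2 -3 -1  1 -3 -3]
  M: [ 1 -1  0  0 -1 -1]
  I: [ 0  1  1  0  1  1]
  L: [-1  1  0 -1  1  1]
  [Θ]: (-2)·-3+(-1)·-1+(1)·1+(-1)·-3+(1)·-3 = 8
  [M]: (-2)·-1+(-1)·0+(1)·0+(-1)·-1+(1)·-1 = 2
  [I]: (-2)·1+(-1)·1+(1)·0+(-1)·1+(1)·1 = -3
  [L]: (-2)·1+(-1)·0+(1)·-1+(-1)·1+(1)·1 = -3
⇒ Θ^8 M^2 I^-3 L^-3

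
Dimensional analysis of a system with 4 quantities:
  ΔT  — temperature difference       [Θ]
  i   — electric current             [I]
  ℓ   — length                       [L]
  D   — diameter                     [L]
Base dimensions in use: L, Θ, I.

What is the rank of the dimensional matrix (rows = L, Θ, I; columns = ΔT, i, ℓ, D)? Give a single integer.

Dimensional matrix (L×Θ×I by ΔT×i×ℓ×D):
  L: [ 0  0  1  1]
  Θ: [ 1  0  0  0]
  I: [ 0  1  0  0]
RREF → pivots at {ΔT,i,ℓ} ⇒ r = 3

3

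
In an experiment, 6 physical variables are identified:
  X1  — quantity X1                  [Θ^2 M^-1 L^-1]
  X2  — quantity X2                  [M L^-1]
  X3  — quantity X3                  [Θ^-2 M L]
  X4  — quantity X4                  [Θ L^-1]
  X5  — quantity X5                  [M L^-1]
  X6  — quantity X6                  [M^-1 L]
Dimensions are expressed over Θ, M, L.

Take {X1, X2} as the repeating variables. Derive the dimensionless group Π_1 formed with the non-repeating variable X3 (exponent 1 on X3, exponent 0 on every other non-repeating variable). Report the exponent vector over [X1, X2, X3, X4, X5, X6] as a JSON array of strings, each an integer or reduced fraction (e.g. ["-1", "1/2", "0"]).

Write exponents as rows Θ,M,L / cols X1,X2,X3,X4,X5,X6:
  Θ: [ 2  0 -2  1  0  0]
  M: [-1  1  1  0  1 -1]
  L: [-1 -1  1 -1 -1  1]
RREF → pivots at {X1,X2} ⇒ r = 2
Repeat: X1,X2; free: X3,X4,X5,X6
RREF:
  r0: [   1    0   -1  1/2    0    0]
  r1: [   0    1    0  1/2    1   -1]
  r2: [   0    0    0    0    0    0]
Fix exponent of X3 at 1, X4 at 0, X5 at 0, X6 at 0; solve each RREF row for its pivot's exponent:
  r0: exp(X1) + (-1)·1 = 0 ⇒ exp(X1) = 1
  r1: exp(X2) + (0)·1 = 0 ⇒ exp(X2) = 0
Π_1 = X1 · X3

["1", "0", "1", "0", "0", "0"]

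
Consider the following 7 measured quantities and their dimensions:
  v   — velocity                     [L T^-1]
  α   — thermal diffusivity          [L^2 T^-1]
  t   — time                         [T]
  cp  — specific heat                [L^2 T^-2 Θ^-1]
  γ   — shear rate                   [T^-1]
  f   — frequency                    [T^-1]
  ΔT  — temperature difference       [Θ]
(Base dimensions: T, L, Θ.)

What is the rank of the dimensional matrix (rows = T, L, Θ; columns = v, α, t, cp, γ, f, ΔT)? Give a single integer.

Exponent matrix [T,L,Θ] × [v,α,t,cp,γ,f,ΔT]:
  T: [-1 -1  1 -2 -1 -1  0]
  L: [ 1  2  0  2  0  0  0]
  Θ: [ 0  0  0 -1  0  0  1]
Row reduction gives pivot columns v,α,cp; rank = 3

3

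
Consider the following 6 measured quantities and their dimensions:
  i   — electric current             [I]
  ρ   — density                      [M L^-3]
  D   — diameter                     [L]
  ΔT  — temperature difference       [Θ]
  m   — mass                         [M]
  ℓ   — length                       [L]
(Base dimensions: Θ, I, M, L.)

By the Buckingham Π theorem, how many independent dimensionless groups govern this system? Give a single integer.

Write exponents as rows Θ,I,M,L / cols i,ρ,D,ΔT,m,ℓ:
  Θ: [ 0  0  0  1  0  0]
  I: [ 1  0  0  0  0  0]
  M: [ 0  1  0  0  1  0]
  L: [ 0 -3  1  0  0  1]
Row reduction gives pivot columns i,ρ,D,ΔT; rank = 4
Π count = n − r = 6 − 4 = 2

2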